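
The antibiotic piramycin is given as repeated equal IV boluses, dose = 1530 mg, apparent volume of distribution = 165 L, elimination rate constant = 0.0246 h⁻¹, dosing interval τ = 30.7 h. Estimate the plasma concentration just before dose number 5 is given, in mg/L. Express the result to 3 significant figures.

7.82 mg/L

C₀ per dose = Dose / Vd = 1530 / 165 = 9.273 mg/L
Fraction remaining after one interval: r = e^(−kτ) = e^(−0.02460 × 30.7) = 0.4699
Before dose 5, 4 doses have been given (aged 1τ, 2τ, 3τ, 4τ).
C_trough = C₀ × (r + r² + … + r^4) = C₀ × r(1−r^4)/(1−r)
        = 9.273 × 0.4699 × (1 − 0.04876) / (1 − 0.4699) = 7.819 mg/L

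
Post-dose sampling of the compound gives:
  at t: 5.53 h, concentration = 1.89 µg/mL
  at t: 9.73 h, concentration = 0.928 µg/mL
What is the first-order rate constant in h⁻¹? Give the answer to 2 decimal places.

k = ln(C₁/C₂) / (t₂ − t₁) = ln(1.89/0.928) / (9.73 − 5.53)
  = 0.7113 / 4.200 = 0.1694 h⁻¹

0.17 h⁻¹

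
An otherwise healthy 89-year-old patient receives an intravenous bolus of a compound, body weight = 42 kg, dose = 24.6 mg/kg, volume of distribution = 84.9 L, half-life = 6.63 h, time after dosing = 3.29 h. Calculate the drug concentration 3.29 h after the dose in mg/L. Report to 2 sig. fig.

8.6 mg/L

Total dose = 24.6 × 42 = 1033 mg
C₀ = Dose / Vd = 1033 / 84.9 = 12.17 mg/L
k = ln2 / t½ = 0.693147 / 6.63 = 0.1045 h⁻¹
C = C₀ · e^(−k·t) = 12.17 × e^(−0.1045 × 3.29)
  = 12.17 × 0.7091 = 8.630 mg/L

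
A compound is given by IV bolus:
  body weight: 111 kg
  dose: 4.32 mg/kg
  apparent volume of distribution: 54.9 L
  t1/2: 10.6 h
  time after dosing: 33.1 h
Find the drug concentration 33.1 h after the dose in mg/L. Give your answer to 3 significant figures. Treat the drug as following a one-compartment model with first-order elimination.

1.00 mg/L

Total dose = 4.32 × 111 = 479.5 mg
C₀ = Dose / Vd = 479.5 / 54.9 = 8.734 mg/L
k = ln2 / t½ = 0.693147 / 10.6 = 0.06539 h⁻¹
C = C₀ · e^(−k·t) = 8.734 × e^(−0.06539 × 33.1)
  = 8.734 × 0.1148 = 1.003 mg/L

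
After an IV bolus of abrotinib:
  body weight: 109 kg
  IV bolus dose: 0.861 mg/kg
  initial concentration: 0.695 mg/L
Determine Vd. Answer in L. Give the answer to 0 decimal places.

Dose = 0.861 × 109 = 93.85 mg
Vd = Dose / C₀ = 93.85 / 0.695 = 135.0 L

135 L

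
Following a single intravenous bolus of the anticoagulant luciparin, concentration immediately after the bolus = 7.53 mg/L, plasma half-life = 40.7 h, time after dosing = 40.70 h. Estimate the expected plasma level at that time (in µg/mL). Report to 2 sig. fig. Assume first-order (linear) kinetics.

k = ln2 / t½ = 0.693147 / 40.7 = 0.01703 h⁻¹
t / t½ = 40.70 / 40.7 = 1 half-lives
C = C₀ × (1/2)^1 = 7.530 × 0.5000 = 3.765 mg/L
(3.765 mg/L = 3.765 µg/mL)

3.8 µg/mL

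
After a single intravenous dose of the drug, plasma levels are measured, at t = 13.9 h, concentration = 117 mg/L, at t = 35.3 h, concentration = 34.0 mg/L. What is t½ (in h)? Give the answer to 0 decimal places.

12 h

k = ln(C₁/C₂) / (t₂ − t₁) = ln(117/34.0) / (35.3 − 13.9)
  = 1.236 / 21.40 = 0.05776 h⁻¹
t½ = ln2 / k = 0.693147 / 0.05776 = 12.00 h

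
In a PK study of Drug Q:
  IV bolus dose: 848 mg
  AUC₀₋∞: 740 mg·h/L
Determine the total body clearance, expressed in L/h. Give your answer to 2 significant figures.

CL = Dose / AUC = 848 / 740 = 1.146 L/h

1.1 L/h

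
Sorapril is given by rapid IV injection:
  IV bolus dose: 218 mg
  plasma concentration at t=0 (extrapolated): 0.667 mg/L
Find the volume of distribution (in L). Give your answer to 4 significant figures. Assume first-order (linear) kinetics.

Vd = Dose / C₀ = 218.0 / 0.667 = 326.8 L

326.8 L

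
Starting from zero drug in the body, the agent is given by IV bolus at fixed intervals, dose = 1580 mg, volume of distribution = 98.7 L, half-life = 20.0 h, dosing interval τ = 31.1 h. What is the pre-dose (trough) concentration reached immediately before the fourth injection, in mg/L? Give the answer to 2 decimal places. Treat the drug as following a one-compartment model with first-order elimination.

C₀ per dose = Dose / Vd = 1580 / 98.7 = 16.01 mg/L
k = ln2 / t½ = 0.693147 / 20.0 = 0.03466 h⁻¹
Fraction remaining after one interval: r = e^(−kτ) = e^(−0.03466 × 31.1) = 0.3403
Before dose 4, 3 doses have been given (aged 1τ, 2τ, 3τ).
C_trough = C₀ × (r + r² + … + r^3) = C₀ × r(1−r^3)/(1−r)
        = 16.01 × 0.3403 × (1 − 0.03941) / (1 − 0.3403) = 7.933 mg/L

7.93 mg/L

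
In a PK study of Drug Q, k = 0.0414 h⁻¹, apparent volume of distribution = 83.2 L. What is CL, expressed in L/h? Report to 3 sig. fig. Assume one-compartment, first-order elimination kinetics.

CL = k × Vd = 0.0414 × 83.2 = 3.444 L/h

3.44 L/h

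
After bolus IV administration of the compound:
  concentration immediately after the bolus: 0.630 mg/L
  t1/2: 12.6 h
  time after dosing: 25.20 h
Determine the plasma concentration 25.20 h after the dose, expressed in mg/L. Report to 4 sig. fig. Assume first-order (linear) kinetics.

0.1575 mg/L

k = ln2 / t½ = 0.693147 / 12.6 = 0.05501 h⁻¹
t / t½ = 25.20 / 12.6 = 2 half-lives
C = C₀ × (1/2)^2 = 0.6300 × 0.2500 = 0.1575 mg/L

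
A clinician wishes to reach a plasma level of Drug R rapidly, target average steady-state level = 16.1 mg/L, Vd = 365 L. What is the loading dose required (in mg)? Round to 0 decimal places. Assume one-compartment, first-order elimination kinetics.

LD = Css × Vd = 16.1 × 365 = 5877 mg

5877 mg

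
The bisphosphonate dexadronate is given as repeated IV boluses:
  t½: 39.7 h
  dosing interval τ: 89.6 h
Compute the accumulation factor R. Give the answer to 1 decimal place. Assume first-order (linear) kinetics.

k = ln2 / t½ = 0.693147 / 39.7 = 0.01746 h⁻¹
e^(−kτ) = e^(−0.01746 × 89.6) = 0.2092
Accumulation ratio R = 1 / (1 − e^(−kτ)) = 1 / (1 − 0.2092) = 1.265

1.3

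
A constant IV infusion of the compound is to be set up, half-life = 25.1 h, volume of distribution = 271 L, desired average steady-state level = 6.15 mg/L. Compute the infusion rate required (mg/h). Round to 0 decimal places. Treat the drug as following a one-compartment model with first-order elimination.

k = ln2 / t½ = 0.693147 / 25.1 = 0.02762 h⁻¹
CL = k × Vd = 0.02762 × 271 = 7.485 L/h
At steady state, infusion rate R₀ = Css × CL = 6.15 × 7.485 = 46.03 mg/h

46 mg/h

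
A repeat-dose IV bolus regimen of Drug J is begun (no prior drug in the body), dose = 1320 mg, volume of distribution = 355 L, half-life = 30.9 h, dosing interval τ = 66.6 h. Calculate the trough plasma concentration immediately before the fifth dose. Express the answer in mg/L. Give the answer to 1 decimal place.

C₀ per dose = Dose / Vd = 1320 / 355 = 3.718 mg/L
k = ln2 / t½ = 0.693147 / 30.9 = 0.02243 h⁻¹
Fraction remaining after one interval: r = e^(−kτ) = e^(−0.02243 × 66.6) = 0.2245
Before dose 5, 4 doses have been given (aged 1τ, 2τ, 3τ, 4τ).
C_trough = C₀ × (r + r² + … + r^4) = C₀ × r(1−r^4)/(1−r)
        = 3.718 × 0.2245 × (1 − 0.002540) / (1 − 0.2245) = 1.074 mg/L

1.1 mg/L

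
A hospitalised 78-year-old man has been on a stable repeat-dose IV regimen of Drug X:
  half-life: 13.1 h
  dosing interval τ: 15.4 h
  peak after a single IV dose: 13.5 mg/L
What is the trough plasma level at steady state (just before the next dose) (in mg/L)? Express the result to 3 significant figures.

10.7 mg/L

k = ln2 / t½ = 0.693147 / 13.1 = 0.05291 h⁻¹
e^(−kτ) = e^(−0.05291 × 15.4) = 0.4427
Accumulation ratio R = 1 / (1 − e^(−kτ)) = 1 / (1 − 0.4427) = 1.794
Steady-state trough = C₀ × R × e^(−kτ) = 13.5 × 1.794 × 0.4427 = 10.72 mg/L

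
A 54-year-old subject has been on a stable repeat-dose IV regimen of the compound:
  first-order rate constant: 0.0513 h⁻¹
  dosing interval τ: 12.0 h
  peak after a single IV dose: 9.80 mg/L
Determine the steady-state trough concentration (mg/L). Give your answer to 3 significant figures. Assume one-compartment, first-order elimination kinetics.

e^(−kτ) = e^(−0.05130 × 12.0) = 0.5403
Accumulation ratio R = 1 / (1 − e^(−kτ)) = 1 / (1 − 0.5403) = 2.175
Steady-state trough = C₀ × R × e^(−kτ) = 9.80 × 2.175 × 0.5403 = 11.52 mg/L

11.5 mg/L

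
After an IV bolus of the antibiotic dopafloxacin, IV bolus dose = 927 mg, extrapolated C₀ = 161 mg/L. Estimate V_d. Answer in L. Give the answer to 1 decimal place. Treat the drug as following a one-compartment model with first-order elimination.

5.8 L

Vd = Dose / C₀ = 927.0 / 161 = 5.758 L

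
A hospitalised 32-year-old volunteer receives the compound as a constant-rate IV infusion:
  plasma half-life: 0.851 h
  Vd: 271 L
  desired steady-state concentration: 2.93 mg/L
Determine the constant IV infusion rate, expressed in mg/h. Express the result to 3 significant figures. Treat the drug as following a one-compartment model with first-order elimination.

k = ln2 / t½ = 0.693147 / 0.851 = 0.8145 h⁻¹
CL = k × Vd = 0.8145 × 271 = 220.7 L/h
At steady state, infusion rate R₀ = Css × CL = 2.93 × 220.7 = 646.7 mg/h

647 mg/h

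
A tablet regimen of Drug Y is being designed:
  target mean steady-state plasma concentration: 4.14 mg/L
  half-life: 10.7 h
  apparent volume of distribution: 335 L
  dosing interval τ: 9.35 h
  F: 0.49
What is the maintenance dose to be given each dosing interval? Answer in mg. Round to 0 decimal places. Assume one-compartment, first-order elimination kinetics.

1714 mg

k = ln2 / t½ = 0.693147 / 10.7 = 0.06478 h⁻¹
CL = k × Vd = 0.06478 × 335 = 21.70 L/h
At steady state, F × (Dose/τ) = Css × CL.
Dose = Css × CL × τ / F = 4.14 × 21.70 × 9.35 / 0.49 = 1714 mg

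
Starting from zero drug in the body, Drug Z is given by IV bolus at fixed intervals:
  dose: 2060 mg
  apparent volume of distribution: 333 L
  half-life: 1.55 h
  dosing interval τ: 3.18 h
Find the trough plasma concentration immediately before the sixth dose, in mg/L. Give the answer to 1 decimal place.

2.0 mg/L

C₀ per dose = Dose / Vd = 2060 / 333 = 6.186 mg/L
k = ln2 / t½ = 0.693147 / 1.55 = 0.4472 h⁻¹
Fraction remaining after one interval: r = e^(−kτ) = e^(−0.4472 × 3.18) = 0.2412
Before dose 6, 5 doses have been given (aged 1τ, 2τ, 3τ, 4τ, 5τ).
C_trough = C₀ × (r + r² + … + r^5) = C₀ × r(1−r^5)/(1−r)
        = 6.186 × 0.2412 × (1 − 0.0008164) / (1 − 0.2412) = 1.965 mg/L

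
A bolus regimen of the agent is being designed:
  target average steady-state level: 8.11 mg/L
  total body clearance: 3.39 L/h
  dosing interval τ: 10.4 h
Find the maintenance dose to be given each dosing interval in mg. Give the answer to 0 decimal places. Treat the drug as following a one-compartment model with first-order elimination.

At steady state, Dose/τ = Css × CL.
Dose = Css × CL × τ = 8.11 × 3.390 × 10.4 = 285.9 mg

286 mg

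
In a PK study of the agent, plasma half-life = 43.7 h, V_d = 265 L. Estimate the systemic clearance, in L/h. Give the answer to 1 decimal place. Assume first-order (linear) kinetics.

k = ln2 / t½ = 0.693147 / 43.7 = 0.01586 h⁻¹
CL = k × Vd = 0.01586 × 265 = 4.203 L/h

4.2 L/h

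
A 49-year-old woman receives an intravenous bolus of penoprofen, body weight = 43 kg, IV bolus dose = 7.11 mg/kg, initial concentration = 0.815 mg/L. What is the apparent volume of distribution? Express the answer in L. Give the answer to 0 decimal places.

Dose = 7.11 × 43 = 305.7 mg
Vd = Dose / C₀ = 305.7 / 0.815 = 375.1 L

375 L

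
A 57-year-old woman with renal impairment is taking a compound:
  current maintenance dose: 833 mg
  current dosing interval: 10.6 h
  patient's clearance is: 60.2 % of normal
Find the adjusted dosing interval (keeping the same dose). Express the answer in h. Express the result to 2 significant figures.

18 h

To keep the same average steady-state level, dosing rate must scale with clearance.
CL ratio = 60.2 / 100 = 0.6020
New interval (same dose) = 10.6 / 0.6020 = 17.61 h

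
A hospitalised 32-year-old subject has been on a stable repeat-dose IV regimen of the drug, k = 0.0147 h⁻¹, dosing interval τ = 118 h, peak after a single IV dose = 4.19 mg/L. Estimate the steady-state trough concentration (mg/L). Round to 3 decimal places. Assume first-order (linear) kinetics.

0.898 mg/L

e^(−kτ) = e^(−0.01470 × 118) = 0.1765
Accumulation ratio R = 1 / (1 − e^(−kτ)) = 1 / (1 − 0.1765) = 1.214
Steady-state trough = C₀ × R × e^(−kτ) = 4.19 × 1.214 × 0.1765 = 0.8978 mg/L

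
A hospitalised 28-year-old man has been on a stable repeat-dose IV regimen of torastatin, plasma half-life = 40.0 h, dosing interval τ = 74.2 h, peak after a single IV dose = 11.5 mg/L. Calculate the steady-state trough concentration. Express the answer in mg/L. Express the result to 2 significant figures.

k = ln2 / t½ = 0.693147 / 40.0 = 0.01733 h⁻¹
e^(−kτ) = e^(−0.01733 × 74.2) = 0.2764
Accumulation ratio R = 1 / (1 − e^(−kτ)) = 1 / (1 − 0.2764) = 1.382
Steady-state trough = C₀ × R × e^(−kτ) = 11.5 × 1.382 × 0.2764 = 4.393 mg/L

4.4 mg/L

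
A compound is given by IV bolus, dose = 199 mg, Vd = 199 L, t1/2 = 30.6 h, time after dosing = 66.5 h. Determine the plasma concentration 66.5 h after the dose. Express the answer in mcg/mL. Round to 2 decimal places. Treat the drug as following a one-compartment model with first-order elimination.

C₀ = Dose / Vd = 199.0 / 199 = 1.000 mg/L
k = ln2 / t½ = 0.693147 / 30.6 = 0.02265 h⁻¹
C = C₀ · e^(−k·t) = 1.000 × e^(−0.02265 × 66.5)
  = 1.000 × 0.2217 = 0.2217 mg/L
(0.2217 mg/L = 0.2217 mcg/mL)

0.22 mcg/mL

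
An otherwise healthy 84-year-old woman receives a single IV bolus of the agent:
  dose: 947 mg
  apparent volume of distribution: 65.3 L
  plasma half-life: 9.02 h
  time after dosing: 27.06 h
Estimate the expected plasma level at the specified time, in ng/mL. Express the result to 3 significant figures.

1810 ng/mL

C₀ = Dose / Vd = 947.0 / 65.3 = 14.50 mg/L
k = ln2 / t½ = 0.693147 / 9.02 = 0.07685 h⁻¹
t / t½ = 27.06 / 9.02 = 3 half-lives
C = C₀ × (1/2)^3 = 14.50 × 0.1250 = 1.813 mg/L
Convert: 1.813 mg/L × 1000 = 1813 ng/mL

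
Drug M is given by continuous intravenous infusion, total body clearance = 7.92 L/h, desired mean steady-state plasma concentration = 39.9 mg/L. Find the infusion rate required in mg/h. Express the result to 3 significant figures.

At steady state, infusion rate R₀ = Css × CL = 39.9 × 7.920 = 316.0 mg/h

316 mg/h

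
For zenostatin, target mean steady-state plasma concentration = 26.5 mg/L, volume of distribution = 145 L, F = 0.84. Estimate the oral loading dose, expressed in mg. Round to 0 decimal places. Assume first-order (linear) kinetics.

LD = Css × Vd / F = 26.5 × 145 / 0.84 = 4574 mg

4574 mg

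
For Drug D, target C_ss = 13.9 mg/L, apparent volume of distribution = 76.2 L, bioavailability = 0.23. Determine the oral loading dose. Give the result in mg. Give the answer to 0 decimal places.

4605 mg

LD = Css × Vd / F = 13.9 × 76.2 / 0.23 = 4605 mg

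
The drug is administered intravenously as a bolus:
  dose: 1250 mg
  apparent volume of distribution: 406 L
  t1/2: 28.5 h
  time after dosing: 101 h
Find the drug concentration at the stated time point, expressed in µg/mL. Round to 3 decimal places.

0.264 µg/mL

C₀ = Dose / Vd = 1250 / 406 = 3.079 mg/L
k = ln2 / t½ = 0.693147 / 28.5 = 0.02432 h⁻¹
C = C₀ · e^(−k·t) = 3.079 × e^(−0.02432 × 101)
  = 3.079 × 0.08575 = 0.2640 mg/L
(0.2640 mg/L = 0.2640 µg/mL)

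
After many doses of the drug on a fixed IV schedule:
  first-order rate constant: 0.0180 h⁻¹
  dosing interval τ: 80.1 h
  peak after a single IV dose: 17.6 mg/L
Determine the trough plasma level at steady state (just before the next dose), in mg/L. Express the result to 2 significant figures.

5.5 mg/L

e^(−kτ) = e^(−0.01800 × 80.1) = 0.2365
Accumulation ratio R = 1 / (1 − e^(−kτ)) = 1 / (1 − 0.2365) = 1.310
Steady-state trough = C₀ × R × e^(−kτ) = 17.6 × 1.310 × 0.2365 = 5.453 mg/L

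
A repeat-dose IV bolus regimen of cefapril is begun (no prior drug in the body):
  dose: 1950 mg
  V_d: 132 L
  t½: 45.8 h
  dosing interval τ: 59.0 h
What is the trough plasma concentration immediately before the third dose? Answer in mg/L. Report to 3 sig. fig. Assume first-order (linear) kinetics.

8.53 mg/L

C₀ per dose = Dose / Vd = 1950 / 132 = 14.77 mg/L
k = ln2 / t½ = 0.693147 / 45.8 = 0.01513 h⁻¹
Fraction remaining after one interval: r = e^(−kτ) = e^(−0.01513 × 59.0) = 0.4096
Before dose 3, 2 doses have been given (aged 1τ, 2τ).
C_trough = C₀ × (r + r²) = 14.77 × (0.4096 + 0.1678) = 8.528 mg/L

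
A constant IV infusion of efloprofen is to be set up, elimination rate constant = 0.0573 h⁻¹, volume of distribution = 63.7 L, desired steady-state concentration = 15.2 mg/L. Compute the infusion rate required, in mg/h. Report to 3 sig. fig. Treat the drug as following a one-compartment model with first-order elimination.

55.5 mg/h

CL = k × Vd = 0.05730 × 63.7 = 3.650 L/h
At steady state, infusion rate R₀ = Css × CL = 15.2 × 3.650 = 55.48 mg/h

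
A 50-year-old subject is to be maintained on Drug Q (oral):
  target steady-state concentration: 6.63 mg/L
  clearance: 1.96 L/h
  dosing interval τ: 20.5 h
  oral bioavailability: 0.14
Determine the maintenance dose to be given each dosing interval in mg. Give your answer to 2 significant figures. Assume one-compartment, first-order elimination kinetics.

1900 mg

At steady state, F × (Dose/τ) = Css × CL.
Dose = Css × CL × τ / F = 6.63 × 1.960 × 20.5 / 0.14 = 1903 mg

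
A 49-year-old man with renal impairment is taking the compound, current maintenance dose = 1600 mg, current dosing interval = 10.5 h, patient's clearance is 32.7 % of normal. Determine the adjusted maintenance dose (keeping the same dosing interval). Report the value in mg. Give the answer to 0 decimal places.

523 mg

To keep the same average steady-state level, dosing rate must scale with clearance.
CL ratio = 32.7 / 100 = 0.3270
New dose (same interval) = 1600 × 0.3270 = 523.2 mg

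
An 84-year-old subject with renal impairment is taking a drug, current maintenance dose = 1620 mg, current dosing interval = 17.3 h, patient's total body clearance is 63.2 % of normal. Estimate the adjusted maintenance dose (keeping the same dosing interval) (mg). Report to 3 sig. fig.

To keep the same average steady-state level, dosing rate must scale with clearance.
CL ratio = 63.2 / 100 = 0.6320
New dose (same interval) = 1620 × 0.6320 = 1024 mg

1020 mg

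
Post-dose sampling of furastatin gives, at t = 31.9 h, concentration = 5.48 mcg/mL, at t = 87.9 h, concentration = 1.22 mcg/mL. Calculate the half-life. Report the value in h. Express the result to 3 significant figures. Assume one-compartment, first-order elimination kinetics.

25.8 h

k = ln(C₁/C₂) / (t₂ − t₁) = ln(5.48/1.22) / (87.9 − 31.9)
  = 1.502 / 56.00 = 0.02682 h⁻¹
t½ = ln2 / k = 0.693147 / 0.02682 = 25.84 h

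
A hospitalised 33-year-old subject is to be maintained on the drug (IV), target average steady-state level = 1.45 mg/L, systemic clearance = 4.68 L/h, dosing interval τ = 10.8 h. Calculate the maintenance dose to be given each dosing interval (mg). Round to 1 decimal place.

At steady state, Dose/τ = Css × CL.
Dose = Css × CL × τ = 1.45 × 4.680 × 10.8 = 73.29 mg

73.3 mg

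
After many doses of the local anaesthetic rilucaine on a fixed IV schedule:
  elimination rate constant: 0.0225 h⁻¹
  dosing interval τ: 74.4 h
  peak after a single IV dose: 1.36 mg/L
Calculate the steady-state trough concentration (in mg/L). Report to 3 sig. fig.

e^(−kτ) = e^(−0.02250 × 74.4) = 0.1875
Accumulation ratio R = 1 / (1 − e^(−kτ)) = 1 / (1 − 0.1875) = 1.231
Steady-state trough = C₀ × R × e^(−kτ) = 1.36 × 1.231 × 0.1875 = 0.3139 mg/L

0.314 mg/L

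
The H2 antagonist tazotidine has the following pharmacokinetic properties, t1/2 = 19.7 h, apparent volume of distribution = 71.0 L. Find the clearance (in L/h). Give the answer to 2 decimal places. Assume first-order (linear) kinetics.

2.50 L/h

k = ln2 / t½ = 0.693147 / 19.7 = 0.03519 h⁻¹
CL = k × Vd = 0.03519 × 71.0 = 2.498 L/h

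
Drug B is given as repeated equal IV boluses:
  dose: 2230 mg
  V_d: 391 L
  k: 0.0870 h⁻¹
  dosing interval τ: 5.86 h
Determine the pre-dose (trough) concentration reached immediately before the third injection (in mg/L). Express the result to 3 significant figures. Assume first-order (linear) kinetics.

C₀ per dose = Dose / Vd = 2230 / 391 = 5.703 mg/L
Fraction remaining after one interval: r = e^(−kτ) = e^(−0.08700 × 5.86) = 0.6006
Before dose 3, 2 doses have been given (aged 1τ, 2τ).
C_trough = C₀ × (r + r²) = 5.703 × (0.6006 + 0.3607) = 5.482 mg/L

5.48 mg/L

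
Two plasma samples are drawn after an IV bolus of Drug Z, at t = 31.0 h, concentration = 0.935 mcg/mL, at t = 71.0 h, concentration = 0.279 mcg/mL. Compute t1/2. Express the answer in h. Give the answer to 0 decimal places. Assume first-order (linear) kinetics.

k = ln(C₁/C₂) / (t₂ − t₁) = ln(0.935/0.279) / (71.0 − 31.0)
  = 1.209 / 40.00 = 0.03023 h⁻¹
t½ = ln2 / k = 0.693147 / 0.03023 = 22.93 h

23 h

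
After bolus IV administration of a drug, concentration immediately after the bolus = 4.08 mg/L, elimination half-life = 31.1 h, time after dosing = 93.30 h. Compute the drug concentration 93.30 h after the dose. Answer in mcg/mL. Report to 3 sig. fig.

k = ln2 / t½ = 0.693147 / 31.1 = 0.02229 h⁻¹
t / t½ = 93.30 / 31.1 = 3 half-lives
C = C₀ × (1/2)^3 = 4.080 × 0.1250 = 0.5100 mg/L
(0.5100 mg/L = 0.5100 mcg/mL)

0.510 mcg/mL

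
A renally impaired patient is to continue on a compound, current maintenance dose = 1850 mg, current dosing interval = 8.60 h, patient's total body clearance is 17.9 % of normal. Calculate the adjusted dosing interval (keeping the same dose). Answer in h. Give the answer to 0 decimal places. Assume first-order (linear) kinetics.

48 h

To keep the same average steady-state level, dosing rate must scale with clearance.
CL ratio = 17.9 / 100 = 0.1790
New interval (same dose) = 8.60 / 0.1790 = 48.04 h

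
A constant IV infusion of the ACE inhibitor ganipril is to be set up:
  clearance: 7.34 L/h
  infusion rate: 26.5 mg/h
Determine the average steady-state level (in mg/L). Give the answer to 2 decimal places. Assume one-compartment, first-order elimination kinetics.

3.61 mg/L

At steady state Css = R₀ / CL = 26.5 / 7.340 = 3.610 mg/L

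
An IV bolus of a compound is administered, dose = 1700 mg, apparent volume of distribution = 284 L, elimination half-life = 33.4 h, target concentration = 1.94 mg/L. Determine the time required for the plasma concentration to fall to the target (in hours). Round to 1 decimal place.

54.3 h

C₀ = Dose / Vd = 1700 / 284 = 5.986 mg/L
k = ln2 / t½ = 0.693147 / 33.4 = 0.02075 h⁻¹
t = ln(C₀ / C) / k = ln(5.986 / 1.94) / 0.02075
  = ln(3.086) / 0.02075 = 1.127 / 0.02075 = 54.31 h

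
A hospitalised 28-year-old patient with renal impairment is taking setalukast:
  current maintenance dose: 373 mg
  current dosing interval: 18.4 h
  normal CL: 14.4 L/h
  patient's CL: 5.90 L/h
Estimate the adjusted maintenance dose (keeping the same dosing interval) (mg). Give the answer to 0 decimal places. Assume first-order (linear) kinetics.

To keep the same average steady-state level, dosing rate must scale with clearance.
CL ratio = 5.90 / 14.4 = 0.4097
New dose (same interval) = 373 × 0.4097 = 152.8 mg

153 mg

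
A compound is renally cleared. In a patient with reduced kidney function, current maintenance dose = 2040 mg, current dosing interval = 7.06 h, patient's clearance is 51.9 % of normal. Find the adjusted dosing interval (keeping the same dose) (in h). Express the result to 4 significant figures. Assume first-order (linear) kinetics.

13.60 h

To keep the same average steady-state level, dosing rate must scale with clearance.
CL ratio = 51.9 / 100 = 0.5190
New interval (same dose) = 7.06 / 0.5190 = 13.60 h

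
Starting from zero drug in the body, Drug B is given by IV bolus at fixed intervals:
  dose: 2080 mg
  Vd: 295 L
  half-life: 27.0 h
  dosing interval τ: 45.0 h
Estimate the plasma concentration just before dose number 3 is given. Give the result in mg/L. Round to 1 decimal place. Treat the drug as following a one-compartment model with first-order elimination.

2.9 mg/L

C₀ per dose = Dose / Vd = 2080 / 295 = 7.051 mg/L
k = ln2 / t½ = 0.693147 / 27.0 = 0.02567 h⁻¹
Fraction remaining after one interval: r = e^(−kτ) = e^(−0.02567 × 45.0) = 0.3150
Before dose 3, 2 doses have been given (aged 1τ, 2τ).
C_trough = C₀ × (r + r²) = 7.051 × (0.3150 + 0.09923) = 2.921 mg/L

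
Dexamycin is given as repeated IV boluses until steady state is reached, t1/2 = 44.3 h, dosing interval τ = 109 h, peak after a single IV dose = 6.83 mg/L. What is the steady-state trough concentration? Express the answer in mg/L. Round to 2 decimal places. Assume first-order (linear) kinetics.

k = ln2 / t½ = 0.693147 / 44.3 = 0.01565 h⁻¹
e^(−kτ) = e^(−0.01565 × 109) = 0.1816
Accumulation ratio R = 1 / (1 − e^(−kτ)) = 1 / (1 − 0.1816) = 1.222
Steady-state trough = C₀ × R × e^(−kτ) = 6.83 × 1.222 × 0.1816 = 1.516 mg/L

1.52 mg/L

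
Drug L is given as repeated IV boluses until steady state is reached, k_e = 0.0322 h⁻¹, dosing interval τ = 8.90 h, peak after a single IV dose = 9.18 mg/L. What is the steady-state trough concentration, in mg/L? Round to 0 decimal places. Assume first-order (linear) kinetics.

e^(−kτ) = e^(−0.03220 × 8.90) = 0.7508
Accumulation ratio R = 1 / (1 − e^(−kτ)) = 1 / (1 − 0.7508) = 4.013
Steady-state trough = C₀ × R × e^(−kτ) = 9.18 × 4.013 × 0.7508 = 27.66 mg/L

28 mg/L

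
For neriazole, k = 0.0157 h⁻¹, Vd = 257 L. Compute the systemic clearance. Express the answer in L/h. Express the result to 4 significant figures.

CL = k × Vd = 0.0157 × 257 = 4.035 L/h

4.035 L/h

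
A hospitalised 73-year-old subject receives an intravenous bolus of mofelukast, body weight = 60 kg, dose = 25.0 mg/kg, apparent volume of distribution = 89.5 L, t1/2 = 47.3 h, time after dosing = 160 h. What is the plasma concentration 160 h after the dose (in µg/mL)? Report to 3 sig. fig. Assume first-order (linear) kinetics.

Total dose = 25.0 × 60 = 1500 mg
C₀ = Dose / Vd = 1500 / 89.5 = 16.76 mg/L
k = ln2 / t½ = 0.693147 / 47.3 = 0.01465 h⁻¹
C = C₀ · e^(−k·t) = 16.76 × e^(−0.01465 × 160)
  = 16.76 × 0.09594 = 1.608 mg/L
(1.608 mg/L = 1.608 µg/mL)

1.61 µg/mL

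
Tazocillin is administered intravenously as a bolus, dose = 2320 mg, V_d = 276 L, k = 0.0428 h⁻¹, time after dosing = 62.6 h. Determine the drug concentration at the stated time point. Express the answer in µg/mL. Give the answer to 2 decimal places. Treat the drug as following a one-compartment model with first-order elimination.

0.58 µg/mL

C₀ = Dose / Vd = 2320 / 276 = 8.406 mg/L
C = C₀ · e^(−k·t) = 8.406 × e^(−0.04280 × 62.6)
  = 8.406 × 0.06861 = 0.5767 mg/L
(0.5767 mg/L = 0.5767 µg/mL)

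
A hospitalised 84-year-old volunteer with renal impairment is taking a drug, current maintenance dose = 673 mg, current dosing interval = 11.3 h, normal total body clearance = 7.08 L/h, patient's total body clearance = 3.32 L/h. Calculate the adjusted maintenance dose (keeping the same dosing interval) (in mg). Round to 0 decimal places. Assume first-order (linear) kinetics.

To keep the same average steady-state level, dosing rate must scale with clearance.
CL ratio = 3.32 / 7.08 = 0.4689
New dose (same interval) = 673 × 0.4689 = 315.6 mg

316 mg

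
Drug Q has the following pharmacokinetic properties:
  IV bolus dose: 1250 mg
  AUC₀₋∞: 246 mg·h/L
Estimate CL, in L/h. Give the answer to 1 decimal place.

CL = Dose / AUC = 1250 / 246 = 5.081 L/h

5.1 L/h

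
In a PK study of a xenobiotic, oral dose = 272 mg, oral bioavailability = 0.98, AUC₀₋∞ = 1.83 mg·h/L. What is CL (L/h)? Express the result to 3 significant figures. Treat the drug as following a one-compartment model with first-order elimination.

CL = F·Dose / AUC = 0.98 × 272 / 1.83 = 145.7 L/h

146 L/h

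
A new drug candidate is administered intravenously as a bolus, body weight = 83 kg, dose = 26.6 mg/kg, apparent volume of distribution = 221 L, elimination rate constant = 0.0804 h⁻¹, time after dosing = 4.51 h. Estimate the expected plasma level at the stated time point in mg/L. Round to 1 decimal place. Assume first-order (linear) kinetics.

7.0 mg/L

Total dose = 26.6 × 83 = 2208 mg
C₀ = Dose / Vd = 2208 / 221 = 9.991 mg/L
C = C₀ · e^(−k·t) = 9.991 × e^(−0.08040 × 4.51)
  = 9.991 × 0.6959 = 6.953 mg/L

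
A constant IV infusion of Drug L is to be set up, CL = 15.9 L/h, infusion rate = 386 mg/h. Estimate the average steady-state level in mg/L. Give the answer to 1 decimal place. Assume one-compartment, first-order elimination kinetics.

At steady state Css = R₀ / CL = 386 / 15.90 = 24.28 mg/L

24.3 mg/L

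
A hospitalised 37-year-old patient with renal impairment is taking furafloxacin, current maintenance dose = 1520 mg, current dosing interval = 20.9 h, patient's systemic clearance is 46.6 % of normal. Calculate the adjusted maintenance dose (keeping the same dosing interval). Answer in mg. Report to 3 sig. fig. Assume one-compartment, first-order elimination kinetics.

To keep the same average steady-state level, dosing rate must scale with clearance.
CL ratio = 46.6 / 100 = 0.4660
New dose (same interval) = 1520 × 0.4660 = 708.3 mg

708 mg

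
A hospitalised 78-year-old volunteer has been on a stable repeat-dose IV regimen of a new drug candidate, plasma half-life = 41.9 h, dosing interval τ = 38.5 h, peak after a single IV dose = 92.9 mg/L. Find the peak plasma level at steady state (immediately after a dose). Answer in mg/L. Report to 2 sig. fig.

200 mg/L

k = ln2 / t½ = 0.693147 / 41.9 = 0.01654 h⁻¹
e^(−kτ) = e^(−0.01654 × 38.5) = 0.5290
Accumulation ratio R = 1 / (1 − e^(−kτ)) = 1 / (1 − 0.5290) = 2.123
Steady-state peak = C₀ × R = 92.9 × 2.123 = 197.2 mg/L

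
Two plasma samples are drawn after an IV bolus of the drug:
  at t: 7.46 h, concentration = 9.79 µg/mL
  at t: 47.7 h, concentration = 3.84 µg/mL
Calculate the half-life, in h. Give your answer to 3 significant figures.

29.8 h

k = ln(C₁/C₂) / (t₂ − t₁) = ln(9.79/3.84) / (47.7 − 7.46)
  = 0.9359 / 40.24 = 0.02326 h⁻¹
t½ = ln2 / k = 0.693147 / 0.02326 = 29.80 h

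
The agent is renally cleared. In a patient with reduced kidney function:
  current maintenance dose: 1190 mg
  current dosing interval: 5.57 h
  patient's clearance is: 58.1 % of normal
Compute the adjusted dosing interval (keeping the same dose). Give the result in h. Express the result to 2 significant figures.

To keep the same average steady-state level, dosing rate must scale with clearance.
CL ratio = 58.1 / 100 = 0.5810
New interval (same dose) = 5.57 / 0.5810 = 9.587 h

9.6 h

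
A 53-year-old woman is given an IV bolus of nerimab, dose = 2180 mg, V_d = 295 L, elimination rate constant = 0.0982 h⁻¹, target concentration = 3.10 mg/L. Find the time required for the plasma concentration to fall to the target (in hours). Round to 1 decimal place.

C₀ = Dose / Vd = 2180 / 295 = 7.390 mg/L
t = ln(C₀ / C) / k = ln(7.390 / 3.10) / 0.09820
  = ln(2.384) / 0.09820 = 0.8688 / 0.09820 = 8.847 h

8.8 h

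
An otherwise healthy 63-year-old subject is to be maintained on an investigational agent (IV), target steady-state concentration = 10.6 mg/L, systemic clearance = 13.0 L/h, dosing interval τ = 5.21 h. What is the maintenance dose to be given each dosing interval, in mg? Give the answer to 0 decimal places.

718 mg

At steady state, Dose/τ = Css × CL.
Dose = Css × CL × τ = 10.6 × 13.00 × 5.21 = 717.9 mg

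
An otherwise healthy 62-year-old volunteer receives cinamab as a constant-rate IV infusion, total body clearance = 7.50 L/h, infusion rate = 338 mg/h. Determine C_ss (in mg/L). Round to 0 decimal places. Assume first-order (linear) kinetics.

45 mg/L

At steady state Css = R₀ / CL = 338 / 7.500 = 45.07 mg/L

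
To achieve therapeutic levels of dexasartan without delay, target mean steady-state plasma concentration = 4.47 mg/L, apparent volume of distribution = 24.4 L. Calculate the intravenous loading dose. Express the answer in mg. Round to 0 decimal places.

LD = Css × Vd = 4.47 × 24.4 = 109.1 mg

109 mg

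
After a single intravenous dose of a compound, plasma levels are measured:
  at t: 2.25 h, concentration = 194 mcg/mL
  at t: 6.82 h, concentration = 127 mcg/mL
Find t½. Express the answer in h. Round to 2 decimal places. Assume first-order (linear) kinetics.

k = ln(C₁/C₂) / (t₂ − t₁) = ln(194/127) / (6.82 − 2.25)
  = 0.4237 / 4.570 = 0.09271 h⁻¹
t½ = ln2 / k = 0.693147 / 0.09271 = 7.477 h

7.48 h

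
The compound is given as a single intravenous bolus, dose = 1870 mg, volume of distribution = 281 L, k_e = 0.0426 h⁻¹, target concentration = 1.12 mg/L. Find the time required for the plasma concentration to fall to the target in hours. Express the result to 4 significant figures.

C₀ = Dose / Vd = 1870 / 281 = 6.655 mg/L
t = ln(C₀ / C) / k = ln(6.655 / 1.12) / 0.04260
  = ln(5.942) / 0.04260 = 1.782 / 0.04260 = 41.83 h

41.83 h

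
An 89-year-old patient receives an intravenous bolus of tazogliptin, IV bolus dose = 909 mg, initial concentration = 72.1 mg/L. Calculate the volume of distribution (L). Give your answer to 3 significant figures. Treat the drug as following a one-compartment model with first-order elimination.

12.6 L

Vd = Dose / C₀ = 909.0 / 72.1 = 12.61 L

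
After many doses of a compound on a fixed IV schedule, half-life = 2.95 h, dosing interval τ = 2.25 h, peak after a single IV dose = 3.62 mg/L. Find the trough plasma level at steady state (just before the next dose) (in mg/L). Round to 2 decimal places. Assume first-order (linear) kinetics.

k = ln2 / t½ = 0.693147 / 2.95 = 0.2350 h⁻¹
e^(−kτ) = e^(−0.2350 × 2.25) = 0.5893
Accumulation ratio R = 1 / (1 − e^(−kτ)) = 1 / (1 − 0.5893) = 2.435
Steady-state trough = C₀ × R × e^(−kτ) = 3.62 × 2.435 × 0.5893 = 5.195 mg/L

5.20 mg/L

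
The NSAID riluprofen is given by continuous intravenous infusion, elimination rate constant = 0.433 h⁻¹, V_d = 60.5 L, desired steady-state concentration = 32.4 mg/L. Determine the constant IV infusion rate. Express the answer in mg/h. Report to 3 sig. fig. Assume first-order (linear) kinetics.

CL = k × Vd = 0.4330 × 60.5 = 26.20 L/h
At steady state, infusion rate R₀ = Css × CL = 32.4 × 26.20 = 848.9 mg/h

849 mg/h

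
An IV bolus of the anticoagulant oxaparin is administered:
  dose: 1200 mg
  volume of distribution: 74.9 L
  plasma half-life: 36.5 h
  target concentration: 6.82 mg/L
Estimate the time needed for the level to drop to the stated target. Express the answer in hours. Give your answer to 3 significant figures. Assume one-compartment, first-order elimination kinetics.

45.0 h

C₀ = Dose / Vd = 1200 / 74.9 = 16.02 mg/L
k = ln2 / t½ = 0.693147 / 36.5 = 0.01899 h⁻¹
t = ln(C₀ / C) / k = ln(16.02 / 6.82) / 0.01899
  = ln(2.349) / 0.01899 = 0.8540 / 0.01899 = 44.97 h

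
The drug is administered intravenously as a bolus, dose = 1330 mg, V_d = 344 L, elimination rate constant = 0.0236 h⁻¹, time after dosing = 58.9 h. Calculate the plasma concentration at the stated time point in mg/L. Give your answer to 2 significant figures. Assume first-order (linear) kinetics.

0.96 mg/L

C₀ = Dose / Vd = 1330 / 344 = 3.866 mg/L
C = C₀ · e^(−k·t) = 3.866 × e^(−0.02360 × 58.9)
  = 3.866 × 0.2491 = 0.9630 mg/L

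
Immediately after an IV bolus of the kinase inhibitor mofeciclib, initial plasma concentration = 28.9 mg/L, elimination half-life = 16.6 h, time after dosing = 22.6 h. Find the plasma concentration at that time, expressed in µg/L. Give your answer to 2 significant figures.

11000 µg/L

k = ln2 / t½ = 0.693147 / 16.6 = 0.04176 h⁻¹
C = C₀ · e^(−k·t) = 28.90 × e^(−0.04176 × 22.6)
  = 28.90 × 0.3892 = 11.25 mg/L
Convert: 11.25 mg/L × 1000 = 11250 µg/L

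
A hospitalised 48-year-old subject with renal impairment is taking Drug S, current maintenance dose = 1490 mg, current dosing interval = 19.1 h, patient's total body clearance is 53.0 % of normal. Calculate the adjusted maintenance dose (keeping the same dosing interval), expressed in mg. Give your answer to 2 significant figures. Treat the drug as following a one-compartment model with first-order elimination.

790 mg

To keep the same average steady-state level, dosing rate must scale with clearance.
CL ratio = 53.0 / 100 = 0.5300
New dose (same interval) = 1490 × 0.5300 = 789.7 mg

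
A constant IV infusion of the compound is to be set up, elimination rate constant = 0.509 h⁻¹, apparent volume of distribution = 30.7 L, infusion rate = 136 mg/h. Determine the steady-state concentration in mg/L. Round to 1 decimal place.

CL = k × Vd = 0.5090 × 30.7 = 15.63 L/h
At steady state Css = R₀ / CL = 136 / 15.63 = 8.701 mg/L

8.7 mg/L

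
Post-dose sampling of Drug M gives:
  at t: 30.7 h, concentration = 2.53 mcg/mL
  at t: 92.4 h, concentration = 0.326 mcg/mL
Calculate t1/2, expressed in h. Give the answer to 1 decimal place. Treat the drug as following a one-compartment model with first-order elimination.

20.9 h

k = ln(C₁/C₂) / (t₂ − t₁) = ln(2.53/0.326) / (92.4 − 30.7)
  = 2.049 / 61.70 = 0.03321 h⁻¹
t½ = ln2 / k = 0.693147 / 0.03321 = 20.87 h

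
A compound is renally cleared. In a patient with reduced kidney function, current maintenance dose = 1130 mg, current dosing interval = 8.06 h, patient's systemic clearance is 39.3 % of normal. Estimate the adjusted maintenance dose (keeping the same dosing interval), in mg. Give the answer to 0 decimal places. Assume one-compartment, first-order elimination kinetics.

444 mg

To keep the same average steady-state level, dosing rate must scale with clearance.
CL ratio = 39.3 / 100 = 0.3930
New dose (same interval) = 1130 × 0.3930 = 444.1 mg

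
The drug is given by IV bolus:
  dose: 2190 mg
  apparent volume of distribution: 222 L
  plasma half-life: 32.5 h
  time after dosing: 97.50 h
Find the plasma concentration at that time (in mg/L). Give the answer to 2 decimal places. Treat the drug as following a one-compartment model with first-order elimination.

C₀ = Dose / Vd = 2190 / 222 = 9.865 mg/L
k = ln2 / t½ = 0.693147 / 32.5 = 0.02133 h⁻¹
t / t½ = 97.50 / 32.5 = 3 half-lives
C = C₀ × (1/2)^3 = 9.865 × 0.1250 = 1.233 mg/L

1.23 mg/L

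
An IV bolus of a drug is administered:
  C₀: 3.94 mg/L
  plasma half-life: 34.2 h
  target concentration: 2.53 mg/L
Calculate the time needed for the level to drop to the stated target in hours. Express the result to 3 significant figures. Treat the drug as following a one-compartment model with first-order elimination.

21.9 h

k = ln2 / t½ = 0.693147 / 34.2 = 0.02027 h⁻¹
t = ln(C₀ / C) / k = ln(3.940 / 2.53) / 0.02027
  = ln(1.557) / 0.02027 = 0.4428 / 0.02027 = 21.85 h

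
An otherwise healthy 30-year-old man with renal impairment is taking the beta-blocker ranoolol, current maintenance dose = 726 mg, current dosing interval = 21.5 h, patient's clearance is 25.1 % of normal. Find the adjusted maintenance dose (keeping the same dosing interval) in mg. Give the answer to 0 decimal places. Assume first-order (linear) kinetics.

182 mg

To keep the same average steady-state level, dosing rate must scale with clearance.
CL ratio = 25.1 / 100 = 0.2510
New dose (same interval) = 726 × 0.2510 = 182.2 mg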